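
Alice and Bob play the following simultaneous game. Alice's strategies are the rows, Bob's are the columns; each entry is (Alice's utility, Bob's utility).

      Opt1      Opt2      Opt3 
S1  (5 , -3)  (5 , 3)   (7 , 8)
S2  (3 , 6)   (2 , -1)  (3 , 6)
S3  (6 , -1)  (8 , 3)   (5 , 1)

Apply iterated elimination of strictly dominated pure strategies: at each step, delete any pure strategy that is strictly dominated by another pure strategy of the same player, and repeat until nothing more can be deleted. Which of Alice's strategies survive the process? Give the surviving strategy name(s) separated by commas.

S1, S3

For Alice, S1 strictly dominates S2 on the remaining columns (Opt1: 5>3, Opt2: 5>2, Opt3: 7>3); eliminate S2.
Bob's strategy Opt1 is strictly dominated by Opt2 (S1: 3>-3, S3: 3>-1) and is removed.
Among the remaining strategies, none is strictly dominated by another pure strategy of the same player, so the elimination stops.
Surviving strategies — Alice: {S1, S3}; Bob: {Opt2, Opt3}.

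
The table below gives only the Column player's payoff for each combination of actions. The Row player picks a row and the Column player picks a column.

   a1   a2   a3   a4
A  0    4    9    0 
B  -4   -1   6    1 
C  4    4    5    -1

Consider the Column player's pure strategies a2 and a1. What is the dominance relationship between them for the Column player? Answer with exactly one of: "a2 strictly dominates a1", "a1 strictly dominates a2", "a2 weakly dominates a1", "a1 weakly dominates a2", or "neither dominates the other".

Compare a2 to a1 across each choice by the Row player: A: 4>0, B: -1>-4, C: 4=4.
a2 is at least as good everywhere and strictly better somewhere (tied only at C), so a2 weakly but not strictly dominates a1.

a2 weakly dominates a1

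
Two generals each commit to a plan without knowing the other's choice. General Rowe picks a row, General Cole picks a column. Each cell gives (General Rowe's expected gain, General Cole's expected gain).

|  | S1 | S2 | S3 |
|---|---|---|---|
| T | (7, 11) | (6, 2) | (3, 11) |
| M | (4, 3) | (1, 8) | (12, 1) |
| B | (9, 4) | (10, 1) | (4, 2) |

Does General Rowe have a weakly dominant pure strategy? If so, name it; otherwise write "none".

T fails to dominate M at S3 (3<12).
M fails to dominate T at S1 (4<7).
B fails to dominate M at S3 (4<12).
No single strategy dominates all the others.

none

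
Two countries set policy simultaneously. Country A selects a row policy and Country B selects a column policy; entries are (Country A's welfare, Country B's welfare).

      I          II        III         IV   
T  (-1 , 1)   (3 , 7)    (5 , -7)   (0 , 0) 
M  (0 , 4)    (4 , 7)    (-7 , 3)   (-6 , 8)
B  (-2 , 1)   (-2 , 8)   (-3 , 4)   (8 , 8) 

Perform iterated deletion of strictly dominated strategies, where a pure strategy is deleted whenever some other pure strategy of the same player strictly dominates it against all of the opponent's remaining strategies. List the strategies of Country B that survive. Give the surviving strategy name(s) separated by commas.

Country B's strategy I is strictly dominated by II (T: 7>1, M: 7>4, B: 8>1) and is removed.
For Country B, II strictly dominates III on the remaining rows (T: 7>-7, M: 7>3, B: 8>4); eliminate III.
Among the remaining strategies, none is strictly dominated by another pure strategy of the same player, so the elimination stops.
Surviving strategies — Country A: {T, M, B}; Country B: {II, IV}.

II, IV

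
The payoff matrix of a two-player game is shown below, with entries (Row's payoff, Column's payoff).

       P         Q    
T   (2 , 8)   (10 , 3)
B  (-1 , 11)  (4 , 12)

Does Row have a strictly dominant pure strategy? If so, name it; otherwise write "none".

T

T vs B: P: 2>-1, Q: 10>4.
T strictly beats every other strategy against every opponent action, so it is strictly dominant.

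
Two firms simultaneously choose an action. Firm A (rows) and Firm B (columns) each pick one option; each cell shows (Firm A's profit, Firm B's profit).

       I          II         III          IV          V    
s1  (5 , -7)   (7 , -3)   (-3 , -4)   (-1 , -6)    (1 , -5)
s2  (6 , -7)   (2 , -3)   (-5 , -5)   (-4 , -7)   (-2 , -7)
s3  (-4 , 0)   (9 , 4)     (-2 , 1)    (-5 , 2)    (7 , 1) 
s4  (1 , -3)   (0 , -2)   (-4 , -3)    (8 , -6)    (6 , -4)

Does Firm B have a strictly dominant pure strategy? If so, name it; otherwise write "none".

II vs I: s1: -3>-7, s2: -3>-7, s3: 4>0, s4: -2>-3.
II vs III: s1: -3>-4, s2: -3>-5, s3: 4>1, s4: -2>-3.
II vs IV: s1: -3>-6, s2: -3>-7, s3: 4>2, s4: -2>-6.
II vs V: s1: -3>-5, s2: -3>-7, s3: 4>1, s4: -2>-4.
II strictly beats every other strategy against every opponent action, so it is strictly dominant.

II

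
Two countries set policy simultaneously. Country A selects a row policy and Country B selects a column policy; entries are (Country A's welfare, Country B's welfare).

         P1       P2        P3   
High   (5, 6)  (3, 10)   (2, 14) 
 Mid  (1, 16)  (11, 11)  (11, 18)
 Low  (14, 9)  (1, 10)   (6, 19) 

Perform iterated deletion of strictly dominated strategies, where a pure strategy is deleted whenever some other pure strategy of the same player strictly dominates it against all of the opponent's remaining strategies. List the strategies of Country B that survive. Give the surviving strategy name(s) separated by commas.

P3

Country B's strategy P1 is strictly dominated by P3 (High: 14>6, Mid: 18>16, Low: 19>9) and is removed.
For Country A, Mid strictly dominates High on the remaining columns (P2: 11>3, P3: 11>2); eliminate High.
Row Low is eliminated: Mid beats it against every remaining column (P2: 11>1, P3: 11>6).
Column P2 is eliminated: P3 beats it against every remaining row (Mid: 18>11).
Among the remaining strategies, none is strictly dominated by another pure strategy of the same player, so the elimination stops.
Surviving strategies — Country A: {Mid}; Country B: {P3}.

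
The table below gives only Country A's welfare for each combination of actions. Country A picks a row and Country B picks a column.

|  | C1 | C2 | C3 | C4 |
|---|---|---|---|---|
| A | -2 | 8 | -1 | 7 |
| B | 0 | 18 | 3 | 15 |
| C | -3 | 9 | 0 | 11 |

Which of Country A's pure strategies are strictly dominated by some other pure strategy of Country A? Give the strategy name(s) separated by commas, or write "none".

A is strictly dominated by B (C1: 0>-2, C2: 18>8, C3: 3>-1, C4: 15>7).
B is not dominated — it holds its own against A at C1 (0>-2); C at C1 (0>-3).
C: dominated, since B does at least as well everywhere (C1: 0>-3, C2: 18>9, C3: 3>0, C4: 15>11).

A, C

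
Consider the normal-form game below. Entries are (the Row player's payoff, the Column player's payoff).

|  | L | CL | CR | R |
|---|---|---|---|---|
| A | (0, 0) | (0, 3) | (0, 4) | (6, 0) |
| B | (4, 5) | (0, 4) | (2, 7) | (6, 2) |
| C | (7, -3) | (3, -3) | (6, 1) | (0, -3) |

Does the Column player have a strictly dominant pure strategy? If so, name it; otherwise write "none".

CR vs L: A: 4>0, B: 7>5, C: 1>-3.
CR vs CL: A: 4>3, B: 7>4, C: 1>-3.
CR vs R: A: 4>0, B: 7>2, C: 1>-3.
CR strictly beats every other strategy against every opponent action, so it is strictly dominant.

CR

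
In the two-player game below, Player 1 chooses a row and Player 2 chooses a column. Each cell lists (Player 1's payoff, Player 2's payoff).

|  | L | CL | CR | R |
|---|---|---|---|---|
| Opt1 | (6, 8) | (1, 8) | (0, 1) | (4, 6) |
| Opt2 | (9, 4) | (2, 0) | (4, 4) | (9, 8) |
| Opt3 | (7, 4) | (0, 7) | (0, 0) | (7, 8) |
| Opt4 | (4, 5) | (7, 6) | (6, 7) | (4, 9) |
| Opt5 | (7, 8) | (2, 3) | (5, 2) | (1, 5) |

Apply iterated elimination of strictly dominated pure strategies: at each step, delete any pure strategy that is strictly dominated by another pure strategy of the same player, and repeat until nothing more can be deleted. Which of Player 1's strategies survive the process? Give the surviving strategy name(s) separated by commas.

Row Opt1 is eliminated: Opt2 beats it against every remaining column (L: 9>6, CL: 2>1, CR: 4>0, R: 9>4).
For Player 1, Opt2 strictly dominates Opt3 on the remaining columns (L: 9>7, CL: 2>0, CR: 4>0, R: 9>7); eliminate Opt3.
For Player 2, R strictly dominates CL on the remaining rows (Opt2: 8>0, Opt4: 9>6, Opt5: 5>3); eliminate CL.
For Player 2, R strictly dominates CR on the remaining rows (Opt2: 8>4, Opt4: 9>7, Opt5: 5>2); eliminate CR.
Row Opt4 is eliminated: Opt2 beats it against every remaining column (L: 9>4, R: 9>4).
Player 1's strategy Opt5 is strictly dominated by Opt2 (L: 9>7, R: 9>1) and is removed.
Column L is eliminated: R beats it against every remaining row (Opt2: 8>4).
Among the remaining strategies, none is strictly dominated by another pure strategy of the same player, so the elimination stops.
Surviving strategies — Player 1: {Opt2}; Player 2: {R}.

Opt2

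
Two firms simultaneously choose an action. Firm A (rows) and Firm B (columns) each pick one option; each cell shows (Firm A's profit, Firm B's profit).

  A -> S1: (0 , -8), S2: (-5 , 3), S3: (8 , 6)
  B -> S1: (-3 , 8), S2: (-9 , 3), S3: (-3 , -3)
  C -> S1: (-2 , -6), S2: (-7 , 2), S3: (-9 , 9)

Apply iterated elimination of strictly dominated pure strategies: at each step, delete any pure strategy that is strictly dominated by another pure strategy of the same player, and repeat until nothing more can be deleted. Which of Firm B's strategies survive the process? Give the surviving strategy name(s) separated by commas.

S3

Firm A's strategy B is strictly dominated by A (S1: 0>-3, S2: -5>-9, S3: 8>-3) and is removed.
Row C is eliminated: A beats it against every remaining column (S1: 0>-2, S2: -5>-7, S3: 8>-9).
For Firm B, S2 strictly dominates S1 on the remaining rows (A: 3>-8); eliminate S1.
For Firm B, S3 strictly dominates S2 on the remaining rows (A: 6>3); eliminate S2.
Among the remaining strategies, none is strictly dominated by another pure strategy of the same player, so the elimination stops.
Surviving strategies — Firm A: {A}; Firm B: {S3}.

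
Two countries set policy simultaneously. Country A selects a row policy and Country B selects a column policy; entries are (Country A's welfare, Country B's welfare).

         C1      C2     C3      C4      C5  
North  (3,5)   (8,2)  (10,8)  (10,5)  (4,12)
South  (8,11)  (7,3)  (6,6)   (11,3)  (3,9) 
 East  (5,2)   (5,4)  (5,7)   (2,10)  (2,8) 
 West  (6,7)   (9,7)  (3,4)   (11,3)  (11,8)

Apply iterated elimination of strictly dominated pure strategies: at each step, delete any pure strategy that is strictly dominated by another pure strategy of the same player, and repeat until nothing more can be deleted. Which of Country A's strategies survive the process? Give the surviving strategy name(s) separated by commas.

South, West

For Country A, South strictly dominates East on the remaining columns (C1: 8>5, C2: 7>5, C3: 6>5, C4: 11>2, C5: 3>2); eliminate East.
For Country B, C5 strictly dominates C2 on the remaining rows (North: 12>2, South: 9>3, West: 8>7); eliminate C2.
Column C3 is eliminated: C5 beats it against every remaining row (North: 12>8, South: 9>6, West: 8>4).
Row North is eliminated: West beats it against every remaining column (C1: 6>3, C4: 11>10, C5: 11>4).
Country B's strategy C4 is strictly dominated by C1 (South: 11>3, West: 7>3) and is removed.
Among the remaining strategies, none is strictly dominated by another pure strategy of the same player, so the elimination stops.
Surviving strategies — Country A: {South, West}; Country B: {C1, C5}.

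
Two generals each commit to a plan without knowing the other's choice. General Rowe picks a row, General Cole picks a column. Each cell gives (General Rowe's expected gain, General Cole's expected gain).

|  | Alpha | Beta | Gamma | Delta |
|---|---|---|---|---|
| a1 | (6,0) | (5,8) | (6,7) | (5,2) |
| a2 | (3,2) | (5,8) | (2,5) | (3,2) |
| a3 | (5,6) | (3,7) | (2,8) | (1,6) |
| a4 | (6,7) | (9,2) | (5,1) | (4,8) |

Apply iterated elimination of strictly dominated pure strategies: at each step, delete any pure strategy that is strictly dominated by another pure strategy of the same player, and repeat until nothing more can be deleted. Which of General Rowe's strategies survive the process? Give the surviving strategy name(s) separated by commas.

a1, a4

For General Rowe, a4 strictly dominates a2 on the remaining columns (Alpha: 6>3, Beta: 9>5, Gamma: 5>2, Delta: 4>3); eliminate a2.
General Rowe's strategy a3 is strictly dominated by a1 (Alpha: 6>5, Beta: 5>3, Gamma: 6>2, Delta: 5>1) and is removed.
For General Cole, Delta strictly dominates Alpha on the remaining rows (a1: 2>0, a4: 8>7); eliminate Alpha.
Column Gamma is eliminated: Beta beats it against every remaining row (a1: 8>7, a4: 2>1).
Among the remaining strategies, none is strictly dominated by another pure strategy of the same player, so the elimination stops.
Surviving strategies — General Rowe: {a1, a4}; General Cole: {Beta, Delta}.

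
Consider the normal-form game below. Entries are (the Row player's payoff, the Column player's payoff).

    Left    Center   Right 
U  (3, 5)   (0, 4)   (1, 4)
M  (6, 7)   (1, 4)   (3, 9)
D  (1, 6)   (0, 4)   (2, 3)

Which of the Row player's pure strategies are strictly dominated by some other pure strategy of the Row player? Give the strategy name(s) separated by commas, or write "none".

U, D

U is strictly dominated by M (Left: 6>3, Center: 1>0, Right: 3>1).
M is not dominated — it holds its own against U at Left (6>3); D at Left (6>1).
M strictly dominates D — Left: 6>1, Center: 1>0, Right: 3>2.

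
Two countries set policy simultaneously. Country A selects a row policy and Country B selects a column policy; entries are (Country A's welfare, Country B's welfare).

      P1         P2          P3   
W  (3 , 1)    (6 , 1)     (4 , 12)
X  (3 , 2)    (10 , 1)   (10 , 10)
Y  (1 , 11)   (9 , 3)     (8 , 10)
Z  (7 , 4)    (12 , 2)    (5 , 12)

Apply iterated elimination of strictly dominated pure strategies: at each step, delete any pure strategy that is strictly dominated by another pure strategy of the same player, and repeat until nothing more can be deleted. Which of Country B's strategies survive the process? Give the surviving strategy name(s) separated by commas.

Country A's strategy W is strictly dominated by Z (P1: 7>3, P2: 12>6, P3: 5>4) and is removed.
For Country A, X strictly dominates Y on the remaining columns (P1: 3>1, P2: 10>9, P3: 10>8); eliminate Y.
For Country B, P3 strictly dominates P1 on the remaining rows (X: 10>2, Z: 12>4); eliminate P1.
Column P2 is eliminated: P3 beats it against every remaining row (X: 10>1, Z: 12>2).
For Country A, X strictly dominates Z on the remaining columns (P3: 10>5); eliminate Z.
Among the remaining strategies, none is strictly dominated by another pure strategy of the same player, so the elimination stops.
Surviving strategies — Country A: {X}; Country B: {P3}.

P3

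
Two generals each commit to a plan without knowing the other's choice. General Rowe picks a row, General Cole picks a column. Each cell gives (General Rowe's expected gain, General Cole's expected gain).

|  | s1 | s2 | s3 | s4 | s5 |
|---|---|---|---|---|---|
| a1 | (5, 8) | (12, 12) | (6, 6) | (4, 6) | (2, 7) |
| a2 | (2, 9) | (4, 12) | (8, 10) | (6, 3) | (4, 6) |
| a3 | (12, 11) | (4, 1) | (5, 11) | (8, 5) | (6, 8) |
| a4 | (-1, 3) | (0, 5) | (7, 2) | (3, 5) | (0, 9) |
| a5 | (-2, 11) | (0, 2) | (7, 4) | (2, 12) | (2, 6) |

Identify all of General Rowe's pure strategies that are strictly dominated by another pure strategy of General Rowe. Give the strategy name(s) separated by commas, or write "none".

a4, a5

a1 is not dominated — it holds its own against a2 at s1 (5>2); a3 at s2 (12>4); a4 at s1 (5>-1); a5 at s1 (5>-2).
Nothing dominates a2: a1 at s3 (8>6); a3 at s2 (4=4); a4 at s1 (2>-1); a5 at s1 (2>-2).
a3: no other strategy beats it everywhere (a1 at s1 (12>5); a2 at s1 (12>2); a4 at s1 (12>-1); a5 at s1 (12>-2)).
a4 is strictly dominated by a2 (s1: 2>-1, s2: 4>0, s3: 8>7, s4: 6>3, s5: 4>0).
a2 strictly dominates a5 — s1: 2>-2, s2: 4>0, s3: 8>7, s4: 6>2, s5: 4>2.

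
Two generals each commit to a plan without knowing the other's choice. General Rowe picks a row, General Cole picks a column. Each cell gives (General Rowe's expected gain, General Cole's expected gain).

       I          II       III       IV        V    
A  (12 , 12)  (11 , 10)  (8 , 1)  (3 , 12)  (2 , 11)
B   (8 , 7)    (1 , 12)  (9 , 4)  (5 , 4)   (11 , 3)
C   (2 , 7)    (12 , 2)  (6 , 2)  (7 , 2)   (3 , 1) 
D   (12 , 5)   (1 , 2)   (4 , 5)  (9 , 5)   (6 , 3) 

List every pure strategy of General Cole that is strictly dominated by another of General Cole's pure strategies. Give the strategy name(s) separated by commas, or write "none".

V

I is not dominated — it holds its own against II at A (12>10); III at A (12>1); IV at A (12=12); V at A (12>11).
II: no other strategy beats it everywhere (I at B (12>7); III at A (10>1); IV at B (12>4); V at B (12>3)).
III: no other strategy beats it everywhere (I at D (5=5); II at C (2=2); IV at B (4=4); V at B (4>3)).
IV is not dominated — it holds its own against I at A (12=12); II at A (12>10); III at A (12>1); V at A (12>11).
V is strictly dominated by I (A: 12>11, B: 7>3, C: 7>1, D: 5>3).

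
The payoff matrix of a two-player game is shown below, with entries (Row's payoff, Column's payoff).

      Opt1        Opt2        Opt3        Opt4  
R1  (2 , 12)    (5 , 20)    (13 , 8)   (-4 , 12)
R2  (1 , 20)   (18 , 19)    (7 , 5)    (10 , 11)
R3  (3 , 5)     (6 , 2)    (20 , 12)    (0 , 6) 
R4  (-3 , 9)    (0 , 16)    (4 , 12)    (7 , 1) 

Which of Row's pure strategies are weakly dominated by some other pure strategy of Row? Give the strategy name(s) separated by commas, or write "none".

R1, R4

R1: dominated, since R3 does at least as well everywhere (Opt1: 3>2, Opt2: 6>5, Opt3: 20>13, Opt4: 0>-4).
R2 is not dominated — it holds its own against R1 at Opt2 (18>5); R3 at Opt2 (18>6); R4 at Opt1 (1>-3).
Nothing dominates R3: R1 at Opt1 (3>2); R2 at Opt1 (3>1); R4 at Opt1 (3>-3).
R2 weakly dominates R4 — Opt1: 1>-3, Opt2: 18>0, Opt3: 7>4, Opt4: 10>7.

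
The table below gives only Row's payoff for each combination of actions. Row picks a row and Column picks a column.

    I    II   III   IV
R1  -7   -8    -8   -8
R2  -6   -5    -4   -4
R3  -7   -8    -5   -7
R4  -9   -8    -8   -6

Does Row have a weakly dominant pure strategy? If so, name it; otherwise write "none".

R2 vs R1: I: -6>-7, II: -5>-8, III: -4>-8, IV: -4>-8.
R2 vs R3: I: -6>-7, II: -5>-8, III: -4>-5, IV: -4>-7.
R2 vs R4: I: -6>-9, II: -5>-8, III: -4>-8, IV: -4>-6.
R2 is at least as good as every other strategy against every opponent action, so it is weakly dominant.

R2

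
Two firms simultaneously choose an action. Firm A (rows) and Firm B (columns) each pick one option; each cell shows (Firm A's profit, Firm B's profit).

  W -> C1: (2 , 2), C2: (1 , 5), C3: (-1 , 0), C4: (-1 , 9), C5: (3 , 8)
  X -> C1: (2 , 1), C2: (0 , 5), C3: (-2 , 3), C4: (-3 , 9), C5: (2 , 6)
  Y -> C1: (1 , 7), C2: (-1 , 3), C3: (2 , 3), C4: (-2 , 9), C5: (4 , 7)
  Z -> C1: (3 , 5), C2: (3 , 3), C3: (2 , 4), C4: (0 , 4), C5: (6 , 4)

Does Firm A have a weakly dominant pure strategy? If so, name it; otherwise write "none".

Z

Z vs W: C1: 3>2, C2: 3>1, C3: 2>-1, C4: 0>-1, C5: 6>3.
Z vs X: C1: 3>2, C2: 3>0, C3: 2>-2, C4: 0>-3, C5: 6>2.
Z vs Y: C1: 3>1, C2: 3>-1, C3: 2=2, C4: 0>-2, C5: 6>4.
Z is at least as good as every other strategy against every opponent action, so it is weakly dominant.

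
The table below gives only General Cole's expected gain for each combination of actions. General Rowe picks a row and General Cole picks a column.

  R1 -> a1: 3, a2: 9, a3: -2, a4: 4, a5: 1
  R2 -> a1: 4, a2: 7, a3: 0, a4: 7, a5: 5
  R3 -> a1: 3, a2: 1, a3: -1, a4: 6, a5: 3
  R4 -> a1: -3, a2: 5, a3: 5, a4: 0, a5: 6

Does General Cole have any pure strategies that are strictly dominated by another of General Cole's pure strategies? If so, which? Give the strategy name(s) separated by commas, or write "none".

a1, a3

a1: dominated, since a4 does at least as well everywhere (R1: 4>3, R2: 7>4, R3: 6>3, R4: 0>-3).
a2: no other strategy beats it everywhere (a1 at R1 (9>3); a3 at R1 (9>-2); a4 at R1 (9>4); a5 at R1 (9>1)).
a3: dominated, since a5 does at least as well everywhere (R1: 1>-2, R2: 5>0, R3: 3>-1, R4: 6>5).
a4: no other strategy beats it everywhere (a1 at R1 (4>3); a2 at R2 (7=7); a3 at R1 (4>-2); a5 at R1 (4>1)).
Nothing dominates a5: a1 at R2 (5>4); a2 at R3 (3>1); a3 at R1 (1>-2); a4 at R4 (6>0).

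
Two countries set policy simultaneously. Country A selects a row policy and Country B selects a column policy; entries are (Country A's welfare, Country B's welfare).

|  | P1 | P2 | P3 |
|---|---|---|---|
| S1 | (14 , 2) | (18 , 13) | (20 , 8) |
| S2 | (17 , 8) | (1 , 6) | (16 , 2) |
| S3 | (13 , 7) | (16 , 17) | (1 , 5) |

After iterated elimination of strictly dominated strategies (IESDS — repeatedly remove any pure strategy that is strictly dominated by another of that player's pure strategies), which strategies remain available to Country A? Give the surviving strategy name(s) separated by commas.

For Country A, S1 strictly dominates S3 on the remaining columns (P1: 14>13, P2: 18>16, P3: 20>1); eliminate S3.
For Country B, P2 strictly dominates P3 on the remaining rows (S1: 13>8, S2: 6>2); eliminate P3.
Among the remaining strategies, none is strictly dominated by another pure strategy of the same player, so the elimination stops.
Surviving strategies — Country A: {S1, S2}; Country B: {P1, P2}.

S1, S2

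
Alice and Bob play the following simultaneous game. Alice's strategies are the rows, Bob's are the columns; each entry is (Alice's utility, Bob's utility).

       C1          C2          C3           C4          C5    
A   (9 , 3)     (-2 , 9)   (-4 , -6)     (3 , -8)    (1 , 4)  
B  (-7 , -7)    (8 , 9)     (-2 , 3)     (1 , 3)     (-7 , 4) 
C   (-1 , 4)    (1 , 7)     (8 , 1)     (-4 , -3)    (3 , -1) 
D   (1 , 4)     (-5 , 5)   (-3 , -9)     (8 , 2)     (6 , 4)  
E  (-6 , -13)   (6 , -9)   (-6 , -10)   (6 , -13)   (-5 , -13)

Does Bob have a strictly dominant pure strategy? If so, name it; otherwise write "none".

C2 vs C1: A: 9>3, B: 9>-7, C: 7>4, D: 5>4, E: -9>-13.
C2 vs C3: A: 9>-6, B: 9>3, C: 7>1, D: 5>-9, E: -9>-10.
C2 vs C4: A: 9>-8, B: 9>3, C: 7>-3, D: 5>2, E: -9>-13.
C2 vs C5: A: 9>4, B: 9>4, C: 7>-1, D: 5>4, E: -9>-13.
C2 strictly beats every other strategy against every opponent action, so it is strictly dominant.

C2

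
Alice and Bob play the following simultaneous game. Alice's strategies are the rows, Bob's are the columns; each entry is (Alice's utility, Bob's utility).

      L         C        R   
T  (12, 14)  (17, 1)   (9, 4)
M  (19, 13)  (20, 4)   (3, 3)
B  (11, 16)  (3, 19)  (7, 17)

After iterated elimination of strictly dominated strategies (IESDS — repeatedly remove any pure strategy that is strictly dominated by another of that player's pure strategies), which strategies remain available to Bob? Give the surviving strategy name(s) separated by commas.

For Alice, T strictly dominates B on the remaining columns (L: 12>11, C: 17>3, R: 9>7); eliminate B.
For Bob, L strictly dominates C on the remaining rows (T: 14>1, M: 13>4); eliminate C.
For Bob, L strictly dominates R on the remaining rows (T: 14>4, M: 13>3); eliminate R.
Row T is eliminated: M beats it against every remaining column (L: 19>12).
Among the remaining strategies, none is strictly dominated by another pure strategy of the same player, so the elimination stops.
Surviving strategies — Alice: {M}; Bob: {L}.

L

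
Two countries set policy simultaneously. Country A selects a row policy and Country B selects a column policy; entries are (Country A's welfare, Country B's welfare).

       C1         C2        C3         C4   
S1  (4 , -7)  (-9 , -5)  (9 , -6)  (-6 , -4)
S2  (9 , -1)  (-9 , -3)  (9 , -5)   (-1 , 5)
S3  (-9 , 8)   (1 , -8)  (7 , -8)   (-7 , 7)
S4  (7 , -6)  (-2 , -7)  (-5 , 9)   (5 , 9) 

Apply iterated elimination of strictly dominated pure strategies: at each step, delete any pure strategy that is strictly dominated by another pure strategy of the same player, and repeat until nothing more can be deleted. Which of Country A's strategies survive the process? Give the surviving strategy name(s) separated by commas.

Column C2 is eliminated: C4 beats it against every remaining row (S1: -4>-5, S2: 5>-3, S3: 7>-8, S4: 9>-7).
Country A's strategy S3 is strictly dominated by S1 (C1: 4>-9, C3: 9>7, C4: -6>-7) and is removed.
Country B's strategy C1 is strictly dominated by C4 (S1: -4>-7, S2: 5>-1, S4: 9>-6) and is removed.
Among the remaining strategies, none is strictly dominated by another pure strategy of the same player, so the elimination stops.
Surviving strategies — Country A: {S1, S2, S4}; Country B: {C3, C4}.

S1, S2, S4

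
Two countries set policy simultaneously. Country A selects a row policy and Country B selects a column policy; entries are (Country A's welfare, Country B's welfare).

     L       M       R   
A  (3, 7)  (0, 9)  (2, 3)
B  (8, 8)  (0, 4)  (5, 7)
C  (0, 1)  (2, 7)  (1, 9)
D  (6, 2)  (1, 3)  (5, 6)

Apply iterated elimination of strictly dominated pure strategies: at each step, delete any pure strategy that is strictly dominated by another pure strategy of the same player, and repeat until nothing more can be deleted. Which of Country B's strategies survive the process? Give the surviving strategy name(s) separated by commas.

Row A is eliminated: D beats it against every remaining column (L: 6>3, M: 1>0, R: 5>2).
For Country B, R strictly dominates M on the remaining rows (B: 7>4, C: 9>7, D: 6>3); eliminate M.
Country A's strategy C is strictly dominated by B (L: 8>0, R: 5>1) and is removed.
Among the remaining strategies, none is strictly dominated by another pure strategy of the same player, so the elimination stops.
Surviving strategies — Country A: {B, D}; Country B: {L, R}.

L, R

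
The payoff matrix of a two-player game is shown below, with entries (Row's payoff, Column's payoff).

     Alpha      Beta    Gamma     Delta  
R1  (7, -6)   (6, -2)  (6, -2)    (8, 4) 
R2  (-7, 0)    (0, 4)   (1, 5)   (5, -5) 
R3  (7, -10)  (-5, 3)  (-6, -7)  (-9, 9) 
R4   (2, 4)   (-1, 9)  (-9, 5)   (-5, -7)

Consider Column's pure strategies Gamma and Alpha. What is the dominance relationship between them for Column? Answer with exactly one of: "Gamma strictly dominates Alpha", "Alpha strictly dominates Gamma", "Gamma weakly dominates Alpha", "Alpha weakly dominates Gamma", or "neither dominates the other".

Gamma strictly dominates Alpha

Gamma's payoffs vs Alpha's, by Row's action — R1: -2>-6, R2: 5>0, R3: -7>-10, R4: 5>4.
Gamma gives a strictly higher payoff against each opponent action, so Gamma strictly dominates Alpha.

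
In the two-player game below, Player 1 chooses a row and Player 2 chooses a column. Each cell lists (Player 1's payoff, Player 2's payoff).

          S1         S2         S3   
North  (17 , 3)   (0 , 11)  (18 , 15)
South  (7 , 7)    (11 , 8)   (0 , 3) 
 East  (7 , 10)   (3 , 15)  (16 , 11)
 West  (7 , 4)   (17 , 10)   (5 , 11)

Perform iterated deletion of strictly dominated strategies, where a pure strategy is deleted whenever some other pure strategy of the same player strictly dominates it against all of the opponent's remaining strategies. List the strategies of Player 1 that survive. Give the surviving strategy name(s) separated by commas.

North, East, West

Column S1 is eliminated: S2 beats it against every remaining row (North: 11>3, South: 8>7, East: 15>10, West: 10>4).
For Player 1, West strictly dominates South on the remaining columns (S2: 17>11, S3: 5>0); eliminate South.
Among the remaining strategies, none is strictly dominated by another pure strategy of the same player, so the elimination stops.
Surviving strategies — Player 1: {North, East, West}; Player 2: {S2, S3}.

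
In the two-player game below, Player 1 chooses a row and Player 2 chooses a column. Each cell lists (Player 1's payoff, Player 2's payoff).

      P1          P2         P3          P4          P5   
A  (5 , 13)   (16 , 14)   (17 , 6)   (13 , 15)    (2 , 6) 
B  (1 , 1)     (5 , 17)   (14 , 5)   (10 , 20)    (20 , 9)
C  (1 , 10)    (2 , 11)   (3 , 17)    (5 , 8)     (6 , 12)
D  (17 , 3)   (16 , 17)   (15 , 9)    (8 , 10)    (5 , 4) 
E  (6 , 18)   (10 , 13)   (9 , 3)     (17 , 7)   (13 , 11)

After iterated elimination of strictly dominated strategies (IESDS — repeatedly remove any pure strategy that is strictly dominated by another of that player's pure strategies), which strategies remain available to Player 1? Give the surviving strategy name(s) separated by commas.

A, D, E

For Player 1, E strictly dominates C on the remaining columns (P1: 6>1, P2: 10>2, P3: 9>3, P4: 17>5, P5: 13>6); eliminate C.
Player 2's strategy P3 is strictly dominated by P2 (A: 14>6, B: 17>5, D: 17>9, E: 13>3) and is removed.
Column P5 is eliminated: P2 beats it against every remaining row (A: 14>6, B: 17>9, D: 17>4, E: 13>11).
For Player 1, A strictly dominates B on the remaining columns (P1: 5>1, P2: 16>5, P4: 13>10); eliminate B.
Among the remaining strategies, none is strictly dominated by another pure strategy of the same player, so the elimination stops.
Surviving strategies — Player 1: {A, D, E}; Player 2: {P1, P2, P4}.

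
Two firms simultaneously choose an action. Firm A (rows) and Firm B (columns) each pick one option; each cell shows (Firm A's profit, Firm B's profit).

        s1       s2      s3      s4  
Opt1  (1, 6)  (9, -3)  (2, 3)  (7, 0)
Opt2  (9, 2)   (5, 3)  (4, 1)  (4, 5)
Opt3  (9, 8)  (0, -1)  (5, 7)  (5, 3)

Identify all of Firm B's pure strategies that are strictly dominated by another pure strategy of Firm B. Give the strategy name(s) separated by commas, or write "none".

s2, s3

s1: no other strategy beats it everywhere (s2 at Opt1 (6>-3); s3 at Opt1 (6>3); s4 at Opt1 (6>0)).
s2 is strictly dominated by s4 (Opt1: 0>-3, Opt2: 5>3, Opt3: 3>-1).
s1 strictly dominates s3 — Opt1: 6>3, Opt2: 2>1, Opt3: 8>7.
s4 is not dominated — it holds its own against s1 at Opt2 (5>2); s2 at Opt1 (0>-3); s3 at Opt2 (5>1).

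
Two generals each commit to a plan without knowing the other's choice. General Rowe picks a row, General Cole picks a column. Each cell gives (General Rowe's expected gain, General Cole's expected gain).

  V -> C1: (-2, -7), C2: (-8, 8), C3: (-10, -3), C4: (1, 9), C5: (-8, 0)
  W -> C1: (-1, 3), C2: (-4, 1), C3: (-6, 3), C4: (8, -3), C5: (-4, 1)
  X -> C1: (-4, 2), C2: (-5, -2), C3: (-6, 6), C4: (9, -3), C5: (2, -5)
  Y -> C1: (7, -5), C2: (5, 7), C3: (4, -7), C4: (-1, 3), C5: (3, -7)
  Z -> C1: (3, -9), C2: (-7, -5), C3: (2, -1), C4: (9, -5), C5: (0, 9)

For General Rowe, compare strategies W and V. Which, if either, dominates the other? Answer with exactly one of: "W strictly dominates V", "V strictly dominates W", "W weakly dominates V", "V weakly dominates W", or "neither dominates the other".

W's payoffs vs V's, by General Cole's action — C1: -1>-2, C2: -4>-8, C3: -6>-10, C4: 8>1, C5: -4>-8.
Every comparison favours W, so W strictly dominates V.

W strictly dominates V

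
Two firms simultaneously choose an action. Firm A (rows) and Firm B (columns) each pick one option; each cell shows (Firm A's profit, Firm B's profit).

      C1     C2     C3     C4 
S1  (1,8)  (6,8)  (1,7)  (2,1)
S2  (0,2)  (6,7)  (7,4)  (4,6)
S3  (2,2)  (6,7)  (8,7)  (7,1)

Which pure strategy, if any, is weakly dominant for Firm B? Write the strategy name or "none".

C2 vs C1: S1: 8=8, S2: 7>2, S3: 7>2.
C2 vs C3: S1: 8>7, S2: 7>4, S3: 7=7.
C2 vs C4: S1: 8>1, S2: 7>6, S3: 7>1.
C2 is at least as good as every other strategy against every opponent action, so it is weakly dominant.

C2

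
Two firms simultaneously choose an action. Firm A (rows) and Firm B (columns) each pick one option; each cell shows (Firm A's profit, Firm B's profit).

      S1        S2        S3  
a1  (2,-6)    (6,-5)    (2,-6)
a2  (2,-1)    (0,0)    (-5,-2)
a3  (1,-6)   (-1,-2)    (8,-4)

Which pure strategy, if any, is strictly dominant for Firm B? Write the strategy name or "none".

S2

S2 vs S1: a1: -5>-6, a2: 0>-1, a3: -2>-6.
S2 vs S3: a1: -5>-6, a2: 0>-2, a3: -2>-4.
S2 strictly beats every other strategy against every opponent action, so it is strictly dominant.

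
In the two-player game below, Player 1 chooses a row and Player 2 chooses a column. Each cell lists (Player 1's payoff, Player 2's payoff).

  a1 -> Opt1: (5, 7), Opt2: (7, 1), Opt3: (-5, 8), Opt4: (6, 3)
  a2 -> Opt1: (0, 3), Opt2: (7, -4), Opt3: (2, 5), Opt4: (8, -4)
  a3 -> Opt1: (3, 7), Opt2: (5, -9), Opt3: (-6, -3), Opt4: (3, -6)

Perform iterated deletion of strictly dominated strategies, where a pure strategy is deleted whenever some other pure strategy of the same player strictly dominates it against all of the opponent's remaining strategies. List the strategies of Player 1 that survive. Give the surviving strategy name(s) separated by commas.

a2

Player 1's strategy a3 is strictly dominated by a1 (Opt1: 5>3, Opt2: 7>5, Opt3: -5>-6, Opt4: 6>3) and is removed.
For Player 2, Opt3 strictly dominates Opt1 on the remaining rows (a1: 8>7, a2: 5>3); eliminate Opt1.
For Player 2, Opt3 strictly dominates Opt2 on the remaining rows (a1: 8>1, a2: 5>-4); eliminate Opt2.
For Player 1, a2 strictly dominates a1 on the remaining columns (Opt3: 2>-5, Opt4: 8>6); eliminate a1.
Column Opt4 is eliminated: Opt3 beats it against every remaining row (a2: 5>-4).
Among the remaining strategies, none is strictly dominated by another pure strategy of the same player, so the elimination stops.
Surviving strategies — Player 1: {a2}; Player 2: {Opt3}.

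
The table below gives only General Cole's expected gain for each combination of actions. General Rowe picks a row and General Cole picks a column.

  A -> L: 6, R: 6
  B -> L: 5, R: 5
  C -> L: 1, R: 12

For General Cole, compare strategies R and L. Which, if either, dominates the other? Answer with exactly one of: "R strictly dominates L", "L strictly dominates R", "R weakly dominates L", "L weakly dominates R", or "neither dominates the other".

Compare R to L across each opponent action: A: 6=6, B: 5=5, C: 12>1.
R is at least as good everywhere and strictly better somewhere (tied only at A, B), so R weakly but not strictly dominates L.

R weakly dominates L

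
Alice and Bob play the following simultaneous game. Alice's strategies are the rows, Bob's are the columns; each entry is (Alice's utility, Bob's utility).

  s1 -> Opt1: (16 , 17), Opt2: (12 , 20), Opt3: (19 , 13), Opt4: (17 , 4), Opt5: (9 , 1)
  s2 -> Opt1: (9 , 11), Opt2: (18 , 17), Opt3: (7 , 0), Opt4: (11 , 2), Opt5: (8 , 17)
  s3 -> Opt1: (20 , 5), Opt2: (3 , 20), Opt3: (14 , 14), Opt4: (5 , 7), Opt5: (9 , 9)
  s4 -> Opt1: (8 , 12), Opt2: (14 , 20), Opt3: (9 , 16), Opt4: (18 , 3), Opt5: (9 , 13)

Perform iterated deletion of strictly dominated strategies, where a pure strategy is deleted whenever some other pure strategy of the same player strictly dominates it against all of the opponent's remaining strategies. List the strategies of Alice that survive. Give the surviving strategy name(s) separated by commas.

Bob's strategy Opt1 is strictly dominated by Opt2 (s1: 20>17, s2: 17>11, s3: 20>5, s4: 20>12) and is removed.
Bob's strategy Opt3 is strictly dominated by Opt2 (s1: 20>13, s2: 17>0, s3: 20>14, s4: 20>16) and is removed.
Bob's strategy Opt4 is strictly dominated by Opt2 (s1: 20>4, s2: 17>2, s3: 20>7, s4: 20>3) and is removed.
Among the remaining strategies, none is strictly dominated by another pure strategy of the same player, so the elimination stops.
Surviving strategies — Alice: {s1, s2, s3, s4}; Bob: {Opt2, Opt5}.

s1, s2, s3, s4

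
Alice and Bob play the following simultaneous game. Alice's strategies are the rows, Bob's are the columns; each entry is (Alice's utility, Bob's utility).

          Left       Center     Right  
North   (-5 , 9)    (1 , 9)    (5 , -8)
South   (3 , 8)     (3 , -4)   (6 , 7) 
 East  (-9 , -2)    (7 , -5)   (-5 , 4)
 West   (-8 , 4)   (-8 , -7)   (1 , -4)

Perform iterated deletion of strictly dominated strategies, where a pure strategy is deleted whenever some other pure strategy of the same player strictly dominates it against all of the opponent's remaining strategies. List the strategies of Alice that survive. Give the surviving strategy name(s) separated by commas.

Alice's strategy North is strictly dominated by South (Left: 3>-5, Center: 3>1, Right: 6>5) and is removed.
Alice's strategy West is strictly dominated by South (Left: 3>-8, Center: 3>-8, Right: 6>1) and is removed.
Bob's strategy Center is strictly dominated by Left (South: 8>-4, East: -2>-5) and is removed.
For Alice, South strictly dominates East on the remaining columns (Left: 3>-9, Right: 6>-5); eliminate East.
For Bob, Left strictly dominates Right on the remaining rows (South: 8>7); eliminate Right.
Among the remaining strategies, none is strictly dominated by another pure strategy of the same player, so the elimination stops.
Surviving strategies — Alice: {South}; Bob: {Left}.

South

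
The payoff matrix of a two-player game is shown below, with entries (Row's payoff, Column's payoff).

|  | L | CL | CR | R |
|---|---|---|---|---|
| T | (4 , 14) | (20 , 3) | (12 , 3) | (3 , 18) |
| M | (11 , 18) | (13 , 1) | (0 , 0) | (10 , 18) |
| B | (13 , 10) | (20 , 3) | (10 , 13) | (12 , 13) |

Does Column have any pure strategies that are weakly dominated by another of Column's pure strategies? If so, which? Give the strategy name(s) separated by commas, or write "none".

L, CL, CR

L is weakly dominated by R (T: 18>14, M: 18=18, B: 13>10).
L weakly dominates CL — T: 14>3, M: 18>1, B: 10>3.
CR is weakly dominated by R (T: 18>3, M: 18>0, B: 13=13).
Nothing dominates R: L at T (18>14); CL at T (18>3); CR at T (18>3).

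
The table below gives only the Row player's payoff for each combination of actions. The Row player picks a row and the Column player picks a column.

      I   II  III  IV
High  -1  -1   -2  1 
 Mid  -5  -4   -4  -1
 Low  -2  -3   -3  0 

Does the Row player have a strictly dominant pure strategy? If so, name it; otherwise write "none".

High

High vs Mid: I: -1>-5, II: -1>-4, III: -2>-4, IV: 1>-1.
High vs Low: I: -1>-2, II: -1>-3, III: -2>-3, IV: 1>0.
High strictly beats every other strategy against every opponent action, so it is strictly dominant.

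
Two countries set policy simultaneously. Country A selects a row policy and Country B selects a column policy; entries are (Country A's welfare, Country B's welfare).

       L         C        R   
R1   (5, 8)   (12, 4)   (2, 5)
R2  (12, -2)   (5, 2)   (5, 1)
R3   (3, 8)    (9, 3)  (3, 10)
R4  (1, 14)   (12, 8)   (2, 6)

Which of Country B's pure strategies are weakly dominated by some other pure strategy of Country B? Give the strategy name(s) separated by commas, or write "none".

none

L: no other strategy beats it everywhere (C at R1 (8>4); R at R1 (8>5)).
C is not dominated — it holds its own against L at R2 (2>-2); R at R2 (2>1).
R: no other strategy beats it everywhere (L at R2 (1>-2); C at R1 (5>4)).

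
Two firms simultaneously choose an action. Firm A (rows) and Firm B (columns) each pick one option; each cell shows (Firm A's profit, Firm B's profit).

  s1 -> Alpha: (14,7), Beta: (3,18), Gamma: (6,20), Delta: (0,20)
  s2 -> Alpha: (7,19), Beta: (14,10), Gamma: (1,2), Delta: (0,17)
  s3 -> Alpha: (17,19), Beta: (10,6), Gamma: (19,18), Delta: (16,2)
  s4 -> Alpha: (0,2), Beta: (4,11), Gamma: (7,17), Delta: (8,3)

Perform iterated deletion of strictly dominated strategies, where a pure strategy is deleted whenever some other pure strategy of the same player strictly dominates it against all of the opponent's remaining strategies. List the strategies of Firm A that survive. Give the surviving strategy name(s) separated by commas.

s3

Row s1 is eliminated: s3 beats it against every remaining column (Alpha: 17>14, Beta: 10>3, Gamma: 19>6, Delta: 16>0).
For Firm A, s3 strictly dominates s4 on the remaining columns (Alpha: 17>0, Beta: 10>4, Gamma: 19>7, Delta: 16>8); eliminate s4.
Firm B's strategy Beta is strictly dominated by Alpha (s2: 19>10, s3: 19>6) and is removed.
Row s2 is eliminated: s3 beats it against every remaining column (Alpha: 17>7, Gamma: 19>1, Delta: 16>0).
For Firm B, Alpha strictly dominates Gamma on the remaining rows (s3: 19>18); eliminate Gamma.
For Firm B, Alpha strictly dominates Delta on the remaining rows (s3: 19>2); eliminate Delta.
Among the remaining strategies, none is strictly dominated by another pure strategy of the same player, so the elimination stops.
Surviving strategies — Firm A: {s3}; Firm B: {Alpha}.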